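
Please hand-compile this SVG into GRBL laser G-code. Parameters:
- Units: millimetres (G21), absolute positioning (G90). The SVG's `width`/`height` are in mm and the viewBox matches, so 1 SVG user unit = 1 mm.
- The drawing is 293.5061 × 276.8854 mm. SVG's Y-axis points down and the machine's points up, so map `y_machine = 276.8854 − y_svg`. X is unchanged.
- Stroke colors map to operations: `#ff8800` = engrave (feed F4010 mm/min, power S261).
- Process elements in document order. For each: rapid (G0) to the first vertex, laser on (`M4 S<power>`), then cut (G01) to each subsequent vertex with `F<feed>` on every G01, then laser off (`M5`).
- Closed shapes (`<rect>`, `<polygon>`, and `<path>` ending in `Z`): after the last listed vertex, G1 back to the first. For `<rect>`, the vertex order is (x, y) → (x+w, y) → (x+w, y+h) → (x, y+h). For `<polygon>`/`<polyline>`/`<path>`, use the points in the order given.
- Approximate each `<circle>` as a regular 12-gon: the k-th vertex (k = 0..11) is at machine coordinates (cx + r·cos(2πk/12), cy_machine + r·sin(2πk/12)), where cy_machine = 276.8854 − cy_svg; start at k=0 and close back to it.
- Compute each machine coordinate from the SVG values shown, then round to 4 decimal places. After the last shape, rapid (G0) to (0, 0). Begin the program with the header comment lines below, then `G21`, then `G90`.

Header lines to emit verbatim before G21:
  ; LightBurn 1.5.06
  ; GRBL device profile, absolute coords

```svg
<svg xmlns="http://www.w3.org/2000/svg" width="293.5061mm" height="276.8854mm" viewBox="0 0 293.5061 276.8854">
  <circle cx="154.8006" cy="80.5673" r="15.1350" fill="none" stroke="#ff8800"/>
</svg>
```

; LightBurn 1.5.06
; GRBL device profile, absolute coords
G21
G90
G0 X169.9356 Y196.3181
M4 S261
G01 X167.9079 Y203.8856 F4010
G01 X162.3681 Y209.4254 F4010
G01 X154.8006 Y211.4531 F4010
G01 X147.2331 Y209.4254 F4010
G01 X141.6933 Y203.8856 F4010
G01 X139.6656 Y196.3181 F4010
G01 X141.6933 Y188.7506 F4010
G01 X147.2331 Y183.2108 F4010
G01 X154.8006 Y181.1831 F4010
G01 X162.3681 Y183.2108 F4010
G01 X167.9079 Y188.7506 F4010
G01 X169.9356 Y196.3181 F4010
M5
G0 X0.0000 Y0.0000

1 u = 1 mm; y_m = 276.8854 − y.

[1] `<circle>` circle, #ff8800→engrave S261 F4010: (169.9356,196.3181) → (167.9079,203.8856) → (162.3681,209.4254) → (154.8006,211.4531) → (147.2331,209.4254) → (141.6933,203.8856) → (139.6656,196.3181) → (141.6933,188.7506) → (147.2331,183.2108) → (154.8006,181.1831) → (162.3681,183.2108) → (167.9079,188.7506) → (169.9356,196.3181) (closed)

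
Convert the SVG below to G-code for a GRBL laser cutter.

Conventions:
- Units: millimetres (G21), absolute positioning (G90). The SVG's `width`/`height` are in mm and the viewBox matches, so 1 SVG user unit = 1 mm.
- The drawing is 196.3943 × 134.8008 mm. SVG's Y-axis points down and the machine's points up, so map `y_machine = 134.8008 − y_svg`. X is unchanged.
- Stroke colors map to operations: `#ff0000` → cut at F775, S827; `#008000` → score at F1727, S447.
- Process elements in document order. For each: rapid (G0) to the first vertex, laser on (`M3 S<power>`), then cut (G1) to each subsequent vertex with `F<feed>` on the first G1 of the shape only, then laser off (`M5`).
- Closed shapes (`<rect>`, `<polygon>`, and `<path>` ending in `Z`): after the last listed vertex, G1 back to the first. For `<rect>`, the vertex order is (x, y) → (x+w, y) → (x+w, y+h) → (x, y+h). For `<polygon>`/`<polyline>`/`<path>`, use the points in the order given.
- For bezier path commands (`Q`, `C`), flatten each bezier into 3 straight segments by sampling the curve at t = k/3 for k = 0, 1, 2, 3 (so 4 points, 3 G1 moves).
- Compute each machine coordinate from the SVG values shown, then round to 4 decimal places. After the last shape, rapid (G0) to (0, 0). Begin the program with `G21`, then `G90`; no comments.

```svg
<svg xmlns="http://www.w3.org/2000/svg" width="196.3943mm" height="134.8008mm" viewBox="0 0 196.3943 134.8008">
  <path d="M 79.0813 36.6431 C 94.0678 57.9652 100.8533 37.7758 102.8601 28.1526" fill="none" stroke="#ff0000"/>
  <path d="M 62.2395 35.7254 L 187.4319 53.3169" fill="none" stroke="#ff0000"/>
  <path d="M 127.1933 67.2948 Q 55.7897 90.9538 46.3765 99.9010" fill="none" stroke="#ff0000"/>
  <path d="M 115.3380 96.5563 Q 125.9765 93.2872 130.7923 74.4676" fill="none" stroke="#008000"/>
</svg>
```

viewBox `0 0 196.3943 134.8008` with mm width/height → 1 unit = 1 mm. Flip: y_m = 134.8008 − y_svg.

**Shape 1** — `<path>` cubic bezier, stroke `#ff0000` → cut (S827, F775). Control points (SVG): P0=(79.0813,36.6431), P1=(94.0678,57.9652), P2=(100.8533,37.7758), P3=(102.8601,28.1526); sampled at t=k/3. Machine vertices: (79.0813,98.1577) → (91.4609,88.7440) → (99.1336,95.4317) → (102.8601,106.6482). Open path.

**Shape 2** — `<path>` line segment, stroke `#ff0000` → cut (S827, F775). Machine vertices: (62.2395,99.0754) → (187.4319,81.4839). Open path.

**Shape 3** — `<path>` quadratic bezier, stroke `#ff0000` → cut (S827, F775). Control points (SVG): P0=(127.1933,67.2948), P1=(55.7897,90.9538), P2=(46.3765,99.9010); sampled at t=k/3. Machine vertices: (127.1933,67.5060) → (86.4787,53.3680) → (59.5398,42.4992) → (46.3765,34.8998). Open path.

**Shape 4** — `<path>` quadratic bezier, stroke `#008000` → score (S447, F1727). Control points (SVG): P0=(115.3380,96.5563), P1=(125.9765,93.2872), P2=(130.7923,74.4676); sampled at t=k/3. Machine vertices: (115.3380,38.2445) → (121.7834,42.1517) → (126.9348,49.5146) → (130.7923,60.3332). Open path.

G21
G90
G0 X79.0813 Y98.1577
M3 S827
G1 X91.4609 Y88.7440 F775
G1 X99.1336 Y95.4317
G1 X102.8601 Y106.6482
M5
G0 X62.2395 Y99.0754
M3 S827
G1 X187.4319 Y81.4839 F775
M5
G0 X127.1933 Y67.5060
M3 S827
G1 X86.4787 Y53.3680 F775
G1 X59.5398 Y42.4992
G1 X46.3765 Y34.8998
M5
G0 X115.3380 Y38.2445
M3 S447
G1 X121.7834 Y42.1517 F1727
G1 X126.9348 Y49.5146
G1 X130.7923 Y60.3332
M5
G0 X0.0000 Y0.0000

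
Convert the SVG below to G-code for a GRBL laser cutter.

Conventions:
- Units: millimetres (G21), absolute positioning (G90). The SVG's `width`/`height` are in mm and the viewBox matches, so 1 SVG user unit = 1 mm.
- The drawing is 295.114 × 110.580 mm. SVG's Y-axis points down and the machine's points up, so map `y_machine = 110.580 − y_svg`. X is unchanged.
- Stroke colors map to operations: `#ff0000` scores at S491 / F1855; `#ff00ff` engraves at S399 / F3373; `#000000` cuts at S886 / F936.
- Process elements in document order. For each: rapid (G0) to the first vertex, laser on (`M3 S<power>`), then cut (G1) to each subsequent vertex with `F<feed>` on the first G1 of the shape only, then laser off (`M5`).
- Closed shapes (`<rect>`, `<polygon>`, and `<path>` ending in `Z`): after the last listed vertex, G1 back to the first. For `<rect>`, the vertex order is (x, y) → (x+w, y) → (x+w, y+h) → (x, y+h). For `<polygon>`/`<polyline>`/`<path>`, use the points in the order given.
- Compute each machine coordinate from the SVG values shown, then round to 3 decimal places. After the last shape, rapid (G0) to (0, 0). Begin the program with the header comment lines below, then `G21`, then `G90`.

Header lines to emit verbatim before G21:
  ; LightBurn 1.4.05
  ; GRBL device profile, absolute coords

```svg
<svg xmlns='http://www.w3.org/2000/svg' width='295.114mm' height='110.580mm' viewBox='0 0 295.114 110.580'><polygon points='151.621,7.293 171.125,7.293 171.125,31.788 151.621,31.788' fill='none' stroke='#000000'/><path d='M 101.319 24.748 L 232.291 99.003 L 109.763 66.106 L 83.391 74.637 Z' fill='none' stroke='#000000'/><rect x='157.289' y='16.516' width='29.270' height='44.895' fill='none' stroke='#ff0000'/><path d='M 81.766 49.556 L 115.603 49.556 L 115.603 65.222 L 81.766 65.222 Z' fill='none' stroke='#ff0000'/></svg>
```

; LightBurn 1.4.05
; GRBL device profile, absolute coords
G21
G90
G0 X151.621 Y103.287
M3 S886
G1 X171.125 Y103.287 F936
G1 X171.125 Y78.792
G1 X151.621 Y78.792
G1 X151.621 Y103.287
M5
G0 X101.319 Y85.832
M3 S886
G1 X232.291 Y11.577 F936
G1 X109.763 Y44.474
G1 X83.391 Y35.943
G1 X101.319 Y85.832
M5
G0 X157.289 Y94.064
M3 S491
G1 X186.559 Y94.064 F1855
G1 X186.559 Y49.169
G1 X157.289 Y49.169
G1 X157.289 Y94.064
M5
G0 X81.766 Y61.024
M3 S491
G1 X115.603 Y61.024 F1855
G1 X115.603 Y45.358
G1 X81.766 Y45.358
G1 X81.766 Y61.024
M5
G0 X0.000 Y0.000

Since the viewBox matches the mm dimensions, user units are millimetres directly. The only transform is the Y-flip y_m = 110.580 − y_svg.

Shape 1 is a rectangle drawn with `<polygon>`. Its stroke #000000 means cut at S886, F936. After flipping Y the toolpath is (151.621,103.287) → (171.125,103.287) → (171.125,78.792) → (151.621,78.792) → (151.621,103.287), returning to the start.

Shape 2 is a closed polygon drawn with `<path>`. Its stroke #000000 means cut at S886, F936. After flipping Y the toolpath is (101.319,85.832) → (232.291,11.577) → (109.763,44.474) → (83.391,35.943) → (101.319,85.832), returning to the start.

Shape 3 is a rectangle drawn with `<rect>`. Its stroke #ff0000 means score at S491, F1855. After flipping Y the toolpath is (157.289,94.064) → (186.559,94.064) → (186.559,49.169) → (157.289,49.169) → (157.289,94.064), returning to the start.

Shape 4 is a rectangle drawn with `<path>`. Its stroke #ff0000 means score at S491, F1855. After flipping Y the toolpath is (81.766,61.024) → (115.603,61.024) → (115.603,45.358) → (81.766,45.358) → (81.766,61.024), returning to the start.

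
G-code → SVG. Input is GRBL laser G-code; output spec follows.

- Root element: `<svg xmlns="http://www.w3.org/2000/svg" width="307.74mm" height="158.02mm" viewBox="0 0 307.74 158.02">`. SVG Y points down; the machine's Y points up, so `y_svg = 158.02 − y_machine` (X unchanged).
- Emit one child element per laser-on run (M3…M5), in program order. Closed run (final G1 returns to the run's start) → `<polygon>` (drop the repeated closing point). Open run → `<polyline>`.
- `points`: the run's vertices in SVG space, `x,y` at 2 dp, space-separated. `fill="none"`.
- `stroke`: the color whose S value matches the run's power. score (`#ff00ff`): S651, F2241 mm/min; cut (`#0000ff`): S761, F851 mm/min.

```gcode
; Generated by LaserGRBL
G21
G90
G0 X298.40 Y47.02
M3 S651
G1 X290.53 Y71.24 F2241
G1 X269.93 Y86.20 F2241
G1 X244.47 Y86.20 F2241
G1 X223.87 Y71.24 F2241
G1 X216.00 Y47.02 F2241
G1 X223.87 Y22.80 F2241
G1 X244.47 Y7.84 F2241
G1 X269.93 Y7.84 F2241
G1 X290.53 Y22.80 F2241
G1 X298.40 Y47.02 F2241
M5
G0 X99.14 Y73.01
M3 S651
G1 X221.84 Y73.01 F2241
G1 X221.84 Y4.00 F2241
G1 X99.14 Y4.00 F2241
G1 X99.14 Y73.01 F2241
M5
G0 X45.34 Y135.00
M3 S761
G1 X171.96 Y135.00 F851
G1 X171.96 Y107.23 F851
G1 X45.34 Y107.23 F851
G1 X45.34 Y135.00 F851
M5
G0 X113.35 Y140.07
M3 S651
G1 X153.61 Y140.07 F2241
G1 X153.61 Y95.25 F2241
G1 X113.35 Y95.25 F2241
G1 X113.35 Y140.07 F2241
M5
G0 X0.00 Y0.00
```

y_svg = 158.02 − y_m.

[1] S651→`#ff00ff` (score); closed run; points: 298.40,111.00 290.53,86.78 269.93,71.82 244.47,71.82 223.87,86.78 216.00,111.00 223.87,135.22 244.47,150.18 269.93,150.18 290.53,135.22

[2] S651→`#ff00ff` (score); closed run; points: 99.14,85.01 221.84,85.01 221.84,154.02 99.14,154.02

[3] S761→`#0000ff` (cut); closed run; points: 45.34,23.02 171.96,23.02 171.96,50.79 45.34,50.79

[4] S651→`#ff00ff` (score); closed run; points: 113.35,17.95 153.61,17.95 153.61,62.77 113.35,62.77

<svg xmlns="http://www.w3.org/2000/svg" width="307.74mm" height="158.02mm" viewBox="0 0 307.74 158.02">
  <polygon points="298.40,111.00 290.53,86.78 269.93,71.82 244.47,71.82 223.87,86.78 216.00,111.00 223.87,135.22 244.47,150.18 269.93,150.18 290.53,135.22" fill="none" stroke="#ff00ff"/>
  <polygon points="99.14,85.01 221.84,85.01 221.84,154.02 99.14,154.02" fill="none" stroke="#ff00ff"/>
  <polygon points="45.34,23.02 171.96,23.02 171.96,50.79 45.34,50.79" fill="none" stroke="#0000ff"/>
  <polygon points="113.35,17.95 153.61,17.95 153.61,62.77 113.35,62.77" fill="none" stroke="#ff00ff"/>
</svg>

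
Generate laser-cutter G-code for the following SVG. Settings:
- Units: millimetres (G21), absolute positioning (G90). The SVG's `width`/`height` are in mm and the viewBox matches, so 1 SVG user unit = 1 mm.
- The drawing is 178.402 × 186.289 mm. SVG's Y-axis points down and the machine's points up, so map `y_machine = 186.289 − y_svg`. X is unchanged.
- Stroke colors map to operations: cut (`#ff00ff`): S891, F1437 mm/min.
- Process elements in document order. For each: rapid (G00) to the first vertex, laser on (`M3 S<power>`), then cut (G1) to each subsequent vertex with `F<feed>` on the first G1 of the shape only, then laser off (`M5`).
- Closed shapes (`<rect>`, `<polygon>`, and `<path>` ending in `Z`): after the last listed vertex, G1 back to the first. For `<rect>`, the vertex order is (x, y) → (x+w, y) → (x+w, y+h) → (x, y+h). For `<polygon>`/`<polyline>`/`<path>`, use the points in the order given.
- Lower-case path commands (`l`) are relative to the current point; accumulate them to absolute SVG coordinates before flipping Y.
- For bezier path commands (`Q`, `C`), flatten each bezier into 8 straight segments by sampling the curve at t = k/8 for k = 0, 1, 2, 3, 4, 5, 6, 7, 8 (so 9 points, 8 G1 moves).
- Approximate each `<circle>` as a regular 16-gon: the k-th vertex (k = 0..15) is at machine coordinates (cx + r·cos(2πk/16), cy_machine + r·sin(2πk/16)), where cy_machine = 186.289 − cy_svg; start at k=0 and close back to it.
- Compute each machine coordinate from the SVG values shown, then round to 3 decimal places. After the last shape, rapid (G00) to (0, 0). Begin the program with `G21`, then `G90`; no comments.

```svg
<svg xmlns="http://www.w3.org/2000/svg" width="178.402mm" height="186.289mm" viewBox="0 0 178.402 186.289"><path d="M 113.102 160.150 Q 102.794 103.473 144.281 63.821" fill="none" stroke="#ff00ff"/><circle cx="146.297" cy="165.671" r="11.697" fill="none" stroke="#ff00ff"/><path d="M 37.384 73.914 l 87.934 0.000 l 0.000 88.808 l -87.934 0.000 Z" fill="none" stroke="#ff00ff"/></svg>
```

1 u = 1 mm; y_m = 186.289 − y.

[1] `<path>` quadratic bezier, #ff00ff→cut S891 F1437: (113.102,26.139) → (111.334,40.042) → (111.185,53.413) → (112.655,66.253) → (115.743,78.560) → (120.449,90.335) → (126.775,101.578) → (134.719,112.289) → (144.281,122.468)

[2] `<circle>` circle, #ff00ff→cut S891 F1437: (157.994,20.618) → (157.104,25.094) → (154.568,28.889) → (150.773,31.425) → (146.297,32.315) → (141.821,31.425) → (138.026,28.889) → (135.490,25.094) → (134.600,20.618) → (135.490,16.142) → (138.026,12.347) → (141.821,9.811) → (146.297,8.921) → (150.773,9.811) → (154.568,12.347) → (157.104,16.142) → (157.994,20.618) (closed)

[3] `<path>` rectangle, #ff00ff→cut S891 F1437: (37.384,112.375) → (125.318,112.375) → (125.318,23.567) → (37.384,23.567) → (37.384,112.375) (closed)

G21
G90
G00 X113.102 Y26.139
M3 S891
G1 X111.334 Y40.042 F1437
G1 X111.185 Y53.413
G1 X112.655 Y66.253
G1 X115.743 Y78.560
G1 X120.449 Y90.335
G1 X126.775 Y101.578
G1 X134.719 Y112.289
G1 X144.281 Y122.468
M5
G00 X157.994 Y20.618
M3 S891
G1 X157.104 Y25.094 F1437
G1 X154.568 Y28.889
G1 X150.773 Y31.425
G1 X146.297 Y32.315
G1 X141.821 Y31.425
G1 X138.026 Y28.889
G1 X135.490 Y25.094
G1 X134.600 Y20.618
G1 X135.490 Y16.142
G1 X138.026 Y12.347
G1 X141.821 Y9.811
G1 X146.297 Y8.921
G1 X150.773 Y9.811
G1 X154.568 Y12.347
G1 X157.104 Y16.142
G1 X157.994 Y20.618
M5
G00 X37.384 Y112.375
M3 S891
G1 X125.318 Y112.375 F1437
G1 X125.318 Y23.567
G1 X37.384 Y23.567
G1 X37.384 Y112.375
M5
G00 X0.000 Y0.000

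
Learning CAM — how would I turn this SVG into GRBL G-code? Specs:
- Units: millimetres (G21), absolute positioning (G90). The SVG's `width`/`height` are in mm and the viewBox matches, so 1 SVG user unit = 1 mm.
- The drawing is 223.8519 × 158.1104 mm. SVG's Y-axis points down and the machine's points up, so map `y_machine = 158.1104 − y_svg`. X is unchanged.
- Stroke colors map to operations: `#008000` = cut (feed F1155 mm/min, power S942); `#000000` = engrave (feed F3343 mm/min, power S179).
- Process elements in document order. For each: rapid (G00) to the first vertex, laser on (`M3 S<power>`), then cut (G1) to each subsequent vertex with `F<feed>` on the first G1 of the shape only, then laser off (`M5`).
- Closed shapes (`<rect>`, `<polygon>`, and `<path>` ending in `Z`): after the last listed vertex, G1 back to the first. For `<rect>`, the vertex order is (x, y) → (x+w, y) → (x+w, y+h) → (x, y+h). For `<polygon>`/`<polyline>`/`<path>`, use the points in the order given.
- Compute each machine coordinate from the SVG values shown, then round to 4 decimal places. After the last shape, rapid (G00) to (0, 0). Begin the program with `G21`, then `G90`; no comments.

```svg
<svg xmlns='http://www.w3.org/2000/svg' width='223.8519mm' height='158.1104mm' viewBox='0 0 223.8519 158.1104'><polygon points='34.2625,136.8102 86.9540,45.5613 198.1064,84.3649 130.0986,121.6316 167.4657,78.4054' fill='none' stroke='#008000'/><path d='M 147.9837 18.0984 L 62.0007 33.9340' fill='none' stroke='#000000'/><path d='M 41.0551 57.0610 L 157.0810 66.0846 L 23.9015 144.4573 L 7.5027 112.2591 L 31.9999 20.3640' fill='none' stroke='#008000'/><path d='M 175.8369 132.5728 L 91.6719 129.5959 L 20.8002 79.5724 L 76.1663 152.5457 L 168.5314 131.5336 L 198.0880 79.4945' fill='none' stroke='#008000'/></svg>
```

viewBox `0 0 223.8519 158.1104` with mm width/height → 1 unit = 1 mm. Flip: y_m = 158.1104 − y_svg.

**Shape 1** — `<polygon>` closed polygon, stroke `#008000` → cut (S942, F1155). Machine vertices: (34.2625,21.3002) → (86.9540,112.5491) → (198.1064,73.7455) → (130.0986,36.4788) → (167.4657,79.7050) → (34.2625,21.3002). Closed: final G1 returns to the first vertex.

**Shape 2** — `<path>` line segment, stroke `#000000` → engrave (S179, F3343). Machine vertices: (147.9837,140.0120) → (62.0007,124.1764). Open path.

**Shape 3** — `<path>` open polyline, stroke `#008000` → cut (S942, F1155). Machine vertices: (41.0551,101.0494) → (157.0810,92.0258) → (23.9015,13.6531) → (7.5027,45.8513) → (31.9999,137.7464). Open path.

**Shape 4** — `<path>` open polyline, stroke `#008000` → cut (S942, F1155). Machine vertices: (175.8369,25.5376) → (91.6719,28.5145) → (20.8002,78.5380) → (76.1663,5.5647) → (168.5314,26.5768) → (198.0880,78.6159). Open path.

G21
G90
G00 X34.2625 Y21.3002
M3 S942
G1 X86.9540 Y112.5491 F1155
G1 X198.1064 Y73.7455
G1 X130.0986 Y36.4788
G1 X167.4657 Y79.7050
G1 X34.2625 Y21.3002
M5
G00 X147.9837 Y140.0120
M3 S179
G1 X62.0007 Y124.1764 F3343
M5
G00 X41.0551 Y101.0494
M3 S942
G1 X157.0810 Y92.0258 F1155
G1 X23.9015 Y13.6531
G1 X7.5027 Y45.8513
G1 X31.9999 Y137.7464
M5
G00 X175.8369 Y25.5376
M3 S942
G1 X91.6719 Y28.5145 F1155
G1 X20.8002 Y78.5380
G1 X76.1663 Y5.5647
G1 X168.5314 Y26.5768
G1 X198.0880 Y78.6159
M5
G00 X0.0000 Y0.0000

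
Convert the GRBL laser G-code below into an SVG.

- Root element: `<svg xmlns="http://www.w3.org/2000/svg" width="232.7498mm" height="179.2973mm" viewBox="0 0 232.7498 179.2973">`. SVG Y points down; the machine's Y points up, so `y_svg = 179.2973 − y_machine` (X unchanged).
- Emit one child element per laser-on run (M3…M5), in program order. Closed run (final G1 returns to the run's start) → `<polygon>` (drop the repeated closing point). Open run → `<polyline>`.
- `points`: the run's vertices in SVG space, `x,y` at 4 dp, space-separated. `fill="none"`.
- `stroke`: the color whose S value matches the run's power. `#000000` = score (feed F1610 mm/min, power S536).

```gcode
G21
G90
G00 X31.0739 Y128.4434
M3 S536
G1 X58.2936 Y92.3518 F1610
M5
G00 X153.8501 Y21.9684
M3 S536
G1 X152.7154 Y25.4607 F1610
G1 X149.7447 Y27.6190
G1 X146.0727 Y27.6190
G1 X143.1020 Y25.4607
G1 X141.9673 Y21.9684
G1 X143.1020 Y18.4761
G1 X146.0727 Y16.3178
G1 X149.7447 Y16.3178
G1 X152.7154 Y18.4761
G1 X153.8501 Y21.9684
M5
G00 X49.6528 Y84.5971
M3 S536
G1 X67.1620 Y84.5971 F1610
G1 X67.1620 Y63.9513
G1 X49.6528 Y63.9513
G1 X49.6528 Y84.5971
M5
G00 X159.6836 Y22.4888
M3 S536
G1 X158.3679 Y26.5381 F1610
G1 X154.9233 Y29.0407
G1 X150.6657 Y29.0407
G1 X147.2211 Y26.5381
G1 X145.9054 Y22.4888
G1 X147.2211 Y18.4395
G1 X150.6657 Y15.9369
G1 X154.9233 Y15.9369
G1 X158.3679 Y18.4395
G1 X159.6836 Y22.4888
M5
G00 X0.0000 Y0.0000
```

<svg xmlns="http://www.w3.org/2000/svg" width="232.7498mm" height="179.2973mm" viewBox="0 0 232.7498 179.2973">
  <polyline points="31.0739,50.8539 58.2936,86.9455" fill="none" stroke="#000000"/>
  <polygon points="153.8501,157.3289 152.7154,153.8366 149.7447,151.6783 146.0727,151.6783 143.1020,153.8366 141.9673,157.3289 143.1020,160.8212 146.0727,162.9795 149.7447,162.9795 152.7154,160.8212" fill="none" stroke="#000000"/>
  <polygon points="49.6528,94.7002 67.1620,94.7002 67.1620,115.3460 49.6528,115.3460" fill="none" stroke="#000000"/>
  <polygon points="159.6836,156.8085 158.3679,152.7592 154.9233,150.2566 150.6657,150.2566 147.2211,152.7592 145.9054,156.8085 147.2211,160.8578 150.6657,163.3604 154.9233,163.3604 158.3679,160.8578" fill="none" stroke="#000000"/>
</svg>

Machine Y-up, SVG Y-down with viewBox height 179.2973, so y_svg = 179.2973 − y_machine; X carries over. Every run uses S536, so all elements get stroke `#000000` (score).

Run 1: The run is open, so emit a `<polyline>` with points (Y-flipped): 31.0739,50.8539 58.2936,86.9455.

Run 2: The run returns to its start, so emit a `<polygon>` with points (Y-flipped): 153.8501,157.3289 152.7154,153.8366 149.7447,151.6783 146.0727,151.6783 143.1020,153.8366 141.9673,157.3289 143.1020,160.8212 146.0727,162.9795 149.7447,162.9795 152.7154,160.8212.

Run 3: The run returns to its start, so emit a `<polygon>` with points (Y-flipped): 49.6528,94.7002 67.1620,94.7002 67.1620,115.3460 49.6528,115.3460.

Run 4: The run returns to its start, so emit a `<polygon>` with points (Y-flipped): 159.6836,156.8085 158.3679,152.7592 154.9233,150.2566 150.6657,150.2566 147.2211,152.7592 145.9054,156.8085 147.2211,160.8578 150.6657,163.3604 154.9233,163.3604 158.3679,160.8578.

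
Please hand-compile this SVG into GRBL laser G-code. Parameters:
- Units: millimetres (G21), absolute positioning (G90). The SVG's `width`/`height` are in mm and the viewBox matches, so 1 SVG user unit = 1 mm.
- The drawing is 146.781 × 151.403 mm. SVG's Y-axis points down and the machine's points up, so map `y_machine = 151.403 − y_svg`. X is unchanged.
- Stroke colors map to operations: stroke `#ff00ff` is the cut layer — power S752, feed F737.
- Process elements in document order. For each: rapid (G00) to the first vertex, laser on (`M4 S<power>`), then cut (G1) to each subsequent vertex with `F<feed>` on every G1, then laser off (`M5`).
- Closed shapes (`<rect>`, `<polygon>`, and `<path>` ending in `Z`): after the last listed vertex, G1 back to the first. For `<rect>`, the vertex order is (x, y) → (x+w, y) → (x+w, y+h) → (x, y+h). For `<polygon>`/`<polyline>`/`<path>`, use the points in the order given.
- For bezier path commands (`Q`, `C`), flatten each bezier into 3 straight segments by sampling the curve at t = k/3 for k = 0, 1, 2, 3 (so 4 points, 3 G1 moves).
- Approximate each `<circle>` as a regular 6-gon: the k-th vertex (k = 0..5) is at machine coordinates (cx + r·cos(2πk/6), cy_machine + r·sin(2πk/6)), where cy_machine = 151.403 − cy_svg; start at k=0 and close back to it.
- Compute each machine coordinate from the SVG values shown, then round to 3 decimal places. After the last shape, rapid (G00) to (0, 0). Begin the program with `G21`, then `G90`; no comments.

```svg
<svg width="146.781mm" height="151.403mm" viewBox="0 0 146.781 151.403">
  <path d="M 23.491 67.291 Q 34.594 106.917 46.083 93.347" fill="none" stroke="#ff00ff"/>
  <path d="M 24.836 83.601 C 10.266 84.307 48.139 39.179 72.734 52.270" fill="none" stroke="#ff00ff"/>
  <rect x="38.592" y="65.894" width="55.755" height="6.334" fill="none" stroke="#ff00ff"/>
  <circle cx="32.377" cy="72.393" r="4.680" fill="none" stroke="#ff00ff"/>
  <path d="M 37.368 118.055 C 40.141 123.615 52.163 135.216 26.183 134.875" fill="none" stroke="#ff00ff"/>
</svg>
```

G21
G90
G00 X23.491 Y84.112
M4 S752
G1 X30.936 Y63.605 F737
G1 X38.467 Y54.920 F737
G1 X46.083 Y58.056 F737
M5
G00 X24.836 Y67.802
M4 S752
G1 X25.313 Y78.520 F737
G1 X46.147 Y96.671 F737
G1 X72.734 Y99.133 F737
M5
G00 X38.592 Y85.509
M4 S752
G1 X94.347 Y85.509 F737
G1 X94.347 Y79.175 F737
G1 X38.592 Y79.175 F737
G1 X38.592 Y85.509 F737
M5
G00 X37.057 Y79.010
M4 S752
G1 X34.717 Y83.063 F737
G1 X30.037 Y83.063 F737
G1 X27.697 Y79.010 F737
G1 X30.037 Y74.957 F737
G1 X34.717 Y74.957 F737
G1 X37.057 Y79.010 F737
M5
G00 X37.368 Y33.348
M4 S752
G1 X41.474 Y26.440 F737
G1 X41.246 Y19.502 F737
G1 X26.183 Y16.528 F737
M5
G00 X0.000 Y0.000

Since the viewBox matches the mm dimensions, user units are millimetres directly. The only transform is the Y-flip y_m = 151.403 − y_svg.

Shape 1 is a quadratic bezier drawn with `<path>`. Its stroke #ff00ff means cut at S752, F737. After flipping Y the toolpath is (23.491,84.112) → (30.936,63.605) → (38.467,54.920) → (46.083,58.056).

Shape 2 is a cubic bezier drawn with `<path>`. Its stroke #ff00ff means cut at S752, F737. After flipping Y the toolpath is (24.836,67.802) → (25.313,78.520) → (46.147,96.671) → (72.734,99.133).

Shape 3 is a rectangle drawn with `<rect>`. Its stroke #ff00ff means cut at S752, F737. After flipping Y the toolpath is (38.592,85.509) → (94.347,85.509) → (94.347,79.175) → (38.592,79.175) → (38.592,85.509), returning to the start.

Shape 4 is a circle drawn with `<circle>`. Its stroke #ff00ff means cut at S752, F737. After flipping Y the toolpath is (37.057,79.010) → (34.717,83.063) → (30.037,83.063) → (27.697,79.010) → (30.037,74.957) → (34.717,74.957) → (37.057,79.010), returning to the start.

Shape 5 is a cubic bezier drawn with `<path>`. Its stroke #ff00ff means cut at S752, F737. After flipping Y the toolpath is (37.368,33.348) → (41.474,26.440) → (41.246,19.502) → (26.183,16.528).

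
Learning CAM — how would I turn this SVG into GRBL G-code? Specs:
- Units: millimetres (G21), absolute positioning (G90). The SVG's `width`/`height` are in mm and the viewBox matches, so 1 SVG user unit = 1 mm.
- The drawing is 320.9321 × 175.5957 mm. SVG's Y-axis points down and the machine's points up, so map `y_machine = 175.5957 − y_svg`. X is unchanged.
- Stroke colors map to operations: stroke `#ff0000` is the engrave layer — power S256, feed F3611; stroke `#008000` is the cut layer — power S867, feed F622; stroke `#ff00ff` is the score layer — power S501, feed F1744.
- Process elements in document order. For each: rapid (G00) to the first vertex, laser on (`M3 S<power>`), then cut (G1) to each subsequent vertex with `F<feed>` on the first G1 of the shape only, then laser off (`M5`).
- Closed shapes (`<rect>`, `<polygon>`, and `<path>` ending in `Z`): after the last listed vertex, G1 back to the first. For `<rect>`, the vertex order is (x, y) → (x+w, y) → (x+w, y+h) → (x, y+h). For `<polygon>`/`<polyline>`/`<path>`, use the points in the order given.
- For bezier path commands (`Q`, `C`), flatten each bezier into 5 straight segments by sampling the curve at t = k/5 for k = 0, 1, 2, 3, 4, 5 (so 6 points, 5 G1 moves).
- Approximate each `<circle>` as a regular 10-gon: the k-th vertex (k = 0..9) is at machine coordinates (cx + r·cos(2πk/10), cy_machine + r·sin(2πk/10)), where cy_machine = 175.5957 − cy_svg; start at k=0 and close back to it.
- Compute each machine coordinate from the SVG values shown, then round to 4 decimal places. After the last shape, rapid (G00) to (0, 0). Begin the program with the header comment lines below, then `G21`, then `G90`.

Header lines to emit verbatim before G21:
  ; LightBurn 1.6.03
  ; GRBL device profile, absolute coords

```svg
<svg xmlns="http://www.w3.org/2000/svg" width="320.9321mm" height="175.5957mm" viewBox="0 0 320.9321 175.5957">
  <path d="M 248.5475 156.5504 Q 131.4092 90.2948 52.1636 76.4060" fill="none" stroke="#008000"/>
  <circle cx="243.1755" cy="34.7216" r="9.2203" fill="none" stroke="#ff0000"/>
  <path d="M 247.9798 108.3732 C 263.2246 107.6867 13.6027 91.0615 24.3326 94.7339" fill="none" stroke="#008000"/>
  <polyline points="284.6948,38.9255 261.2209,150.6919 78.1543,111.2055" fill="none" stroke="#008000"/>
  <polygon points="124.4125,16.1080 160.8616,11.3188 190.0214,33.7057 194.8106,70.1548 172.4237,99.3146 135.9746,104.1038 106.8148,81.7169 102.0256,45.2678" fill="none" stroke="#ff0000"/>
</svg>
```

; LightBurn 1.6.03
; GRBL device profile, absolute coords
G21
G90
G00 X248.5475 Y19.0453
M3 S867
G1 X203.2079 Y43.4529 F622
G1 X160.8997 Y63.6711
G1 X121.6229 Y79.7000
G1 X85.3775 Y91.5395
G1 X52.1636 Y99.1897
M5
G00 X252.3958 Y140.8741
M3 S256
G1 X250.6349 Y146.2937 F3611
G1 X246.0247 Y149.6431
G1 X240.3263 Y149.6431
G1 X235.7161 Y146.2937
G1 X233.9552 Y140.8741
G1 X235.7161 Y135.4545
G1 X240.3263 Y132.1051
G1 X246.0247 Y132.1051
G1 X250.6349 Y135.4545
G1 X252.3958 Y140.8741
M5
G00 X247.9798 Y67.2225
M3 S867
G1 X229.5444 Y69.2572 F622
G1 X172.7515 Y73.3778
G1 X102.8116 Y77.8450
G1 X44.9351 Y80.9194
G1 X24.3326 Y80.8618
M5
G00 X284.6948 Y136.6702
M3 S867
G1 X261.2209 Y24.9038 F622
G1 X78.1543 Y64.3902
M5
G00 X124.4125 Y159.4877
M3 S256
G1 X160.8616 Y164.2769 F3611
G1 X190.0214 Y141.8900
G1 X194.8106 Y105.4409
G1 X172.4237 Y76.2811
G1 X135.9746 Y71.4919
G1 X106.8148 Y93.8788
G1 X102.0256 Y130.3279
G1 X124.4125 Y159.4877
M5
G00 X0.0000 Y0.0000

viewBox `0 0 320.9321 175.5957` with mm width/height → 1 unit = 1 mm. Flip: y_m = 175.5957 − y_svg.

**Shape 1** — `<path>` quadratic bezier, stroke `#008000` → cut (S867, F622). Control points (SVG): P0=(248.5475,156.5504), P1=(131.4092,90.2948), P2=(52.1636,76.4060); sampled at t=k/5. Machine vertices: (248.5475,19.0453) → (203.2079,43.4529) → (160.8997,63.6711) → (121.6229,79.7000) → (85.3775,91.5395) → (52.1636,99.1897). Open path.

**Shape 2** — `<circle>` circle, stroke `#ff0000` → engrave (S256, F3611). Machine vertices: (252.3958,140.8741) → (250.6349,146.2937) → (246.0247,149.6431) → (240.3263,149.6431) → (235.7161,146.2937) → (233.9552,140.8741) → (235.7161,135.4545) → (240.3263,132.1051) → (246.0247,132.1051) → (250.6349,135.4545) → (252.3958,140.8741). Closed: final G1 returns to the first vertex.

**Shape 3** — `<path>` cubic bezier, stroke `#008000` → cut (S867, F622). Control points (SVG): P0=(247.9798,108.3732), P1=(263.2246,107.6867), P2=(13.6027,91.0615), P3=(24.3326,94.7339); sampled at t=k/5. Machine vertices: (247.9798,67.2225) → (229.5444,69.2572) → (172.7515,73.3778) → (102.8116,77.8450) → (44.9351,80.9194) → (24.3326,80.8618). Open path.

**Shape 4** — `<polyline>` open polyline, stroke `#008000` → cut (S867, F622). Machine vertices: (284.6948,136.6702) → (261.2209,24.9038) → (78.1543,64.3902). Open path.

**Shape 5** — `<polygon>` regular polygon, stroke `#ff0000` → engrave (S256, F3611). Machine vertices: (124.4125,159.4877) → (160.8616,164.2769) → (190.0214,141.8900) → (194.8106,105.4409) → (172.4237,76.2811) → (135.9746,71.4919) → (106.8148,93.8788) → (102.0256,130.3279) → (124.4125,159.4877). Closed: final G1 returns to the first vertex.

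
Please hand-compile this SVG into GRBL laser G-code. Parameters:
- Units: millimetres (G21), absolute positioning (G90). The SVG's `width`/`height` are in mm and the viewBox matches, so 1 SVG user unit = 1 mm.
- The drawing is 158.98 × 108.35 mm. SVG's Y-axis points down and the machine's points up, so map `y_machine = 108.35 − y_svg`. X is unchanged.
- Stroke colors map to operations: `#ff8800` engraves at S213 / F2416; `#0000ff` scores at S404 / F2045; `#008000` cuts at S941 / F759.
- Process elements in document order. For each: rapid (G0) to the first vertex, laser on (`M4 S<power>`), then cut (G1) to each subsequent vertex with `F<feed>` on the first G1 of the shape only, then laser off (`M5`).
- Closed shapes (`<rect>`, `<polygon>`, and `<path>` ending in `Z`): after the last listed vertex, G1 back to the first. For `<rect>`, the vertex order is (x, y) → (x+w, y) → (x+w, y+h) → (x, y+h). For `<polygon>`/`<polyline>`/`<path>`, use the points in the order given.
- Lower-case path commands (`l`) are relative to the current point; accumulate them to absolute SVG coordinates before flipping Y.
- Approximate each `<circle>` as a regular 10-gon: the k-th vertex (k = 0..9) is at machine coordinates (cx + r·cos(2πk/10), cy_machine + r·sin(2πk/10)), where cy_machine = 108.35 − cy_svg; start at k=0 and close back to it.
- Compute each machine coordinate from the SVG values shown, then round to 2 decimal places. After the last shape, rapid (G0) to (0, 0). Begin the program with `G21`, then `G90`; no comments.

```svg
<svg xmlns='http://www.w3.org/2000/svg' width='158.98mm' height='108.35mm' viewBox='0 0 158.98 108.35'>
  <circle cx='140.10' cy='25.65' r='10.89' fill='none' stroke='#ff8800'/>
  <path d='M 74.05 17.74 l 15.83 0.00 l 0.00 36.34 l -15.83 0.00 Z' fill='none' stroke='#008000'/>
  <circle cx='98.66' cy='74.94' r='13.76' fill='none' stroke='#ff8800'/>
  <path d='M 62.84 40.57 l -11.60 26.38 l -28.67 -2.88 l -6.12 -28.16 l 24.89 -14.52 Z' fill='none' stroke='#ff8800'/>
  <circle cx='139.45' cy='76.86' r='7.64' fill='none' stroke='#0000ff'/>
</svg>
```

G21
G90
G0 X150.99 Y82.70
M4 S213
G1 X148.91 Y89.10 F2416
G1 X143.47 Y93.06
G1 X136.73 Y93.06
G1 X131.29 Y89.10
G1 X129.21 Y82.70
G1 X131.29 Y76.30
G1 X136.73 Y72.34
G1 X143.47 Y72.34
G1 X148.91 Y76.30
G1 X150.99 Y82.70
M5
G0 X74.05 Y90.61
M4 S941
G1 X89.88 Y90.61 F759
G1 X89.88 Y54.27
G1 X74.05 Y54.27
G1 X74.05 Y90.61
M5
G0 X112.42 Y33.41
M4 S213
G1 X109.79 Y41.50 F2416
G1 X102.91 Y46.50
G1 X94.41 Y46.50
G1 X87.53 Y41.50
G1 X84.90 Y33.41
G1 X87.53 Y25.32
G1 X94.41 Y20.32
G1 X102.91 Y20.32
G1 X109.79 Y25.32
G1 X112.42 Y33.41
M5
G0 X62.84 Y67.78
M4 S213
G1 X51.24 Y41.40 F2416
G1 X22.57 Y44.28
G1 X16.45 Y72.44
G1 X41.34 Y86.96
G1 X62.84 Y67.78
M5
G0 X147.09 Y31.49
M4 S404
G1 X145.63 Y35.98 F2045
G1 X141.81 Y38.76
G1 X137.09 Y38.76
G1 X133.27 Y35.98
G1 X131.81 Y31.49
G1 X133.27 Y27.00
G1 X137.09 Y24.22
G1 X141.81 Y24.22
G1 X145.63 Y27.00
G1 X147.09 Y31.49
M5
G0 X0.00 Y0.00

viewBox `0 0 158.98 108.35` with mm width/height → 1 unit = 1 mm. Flip: y_m = 108.35 − y_svg.

**Shape 1** — `<circle>` circle, stroke `#ff8800` → engrave (S213, F2416). Machine vertices: (150.99,82.70) → (148.91,89.10) → (143.47,93.06) → (136.73,93.06) → (131.29,89.10) → (129.21,82.70) → (131.29,76.30) → (136.73,72.34) → (143.47,72.34) → (148.91,76.30) → (150.99,82.70). Closed: final G1 returns to the first vertex.

**Shape 2** — `<path>` rectangle, stroke `#008000` → cut (S941, F759). Machine vertices: (74.05,90.61) → (89.88,90.61) → (89.88,54.27) → (74.05,54.27) → (74.05,90.61). Closed: final G1 returns to the first vertex.

**Shape 3** — `<circle>` circle, stroke `#ff8800` → engrave (S213, F2416). Machine vertices: (112.42,33.41) → (109.79,41.50) → (102.91,46.50) → (94.41,46.50) → (87.53,41.50) → (84.90,33.41) → (87.53,25.32) → (94.41,20.32) → (102.91,20.32) → (109.79,25.32) → (112.42,33.41). Closed: final G1 returns to the first vertex.

**Shape 4** — `<path>` regular polygon, stroke `#ff8800` → engrave (S213, F2416). Machine vertices: (62.84,67.78) → (51.24,41.40) → (22.57,44.28) → (16.45,72.44) → (41.34,86.96) → (62.84,67.78). Closed: final G1 returns to the first vertex.

**Shape 5** — `<circle>` circle, stroke `#0000ff` → score (S404, F2045). Machine vertices: (147.09,31.49) → (145.63,35.98) → (141.81,38.76) → (137.09,38.76) → (133.27,35.98) → (131.81,31.49) → (133.27,27.00) → (137.09,24.22) → (141.81,24.22) → (145.63,27.00) → (147.09,31.49). Closed: final G1 returns to the first vertex.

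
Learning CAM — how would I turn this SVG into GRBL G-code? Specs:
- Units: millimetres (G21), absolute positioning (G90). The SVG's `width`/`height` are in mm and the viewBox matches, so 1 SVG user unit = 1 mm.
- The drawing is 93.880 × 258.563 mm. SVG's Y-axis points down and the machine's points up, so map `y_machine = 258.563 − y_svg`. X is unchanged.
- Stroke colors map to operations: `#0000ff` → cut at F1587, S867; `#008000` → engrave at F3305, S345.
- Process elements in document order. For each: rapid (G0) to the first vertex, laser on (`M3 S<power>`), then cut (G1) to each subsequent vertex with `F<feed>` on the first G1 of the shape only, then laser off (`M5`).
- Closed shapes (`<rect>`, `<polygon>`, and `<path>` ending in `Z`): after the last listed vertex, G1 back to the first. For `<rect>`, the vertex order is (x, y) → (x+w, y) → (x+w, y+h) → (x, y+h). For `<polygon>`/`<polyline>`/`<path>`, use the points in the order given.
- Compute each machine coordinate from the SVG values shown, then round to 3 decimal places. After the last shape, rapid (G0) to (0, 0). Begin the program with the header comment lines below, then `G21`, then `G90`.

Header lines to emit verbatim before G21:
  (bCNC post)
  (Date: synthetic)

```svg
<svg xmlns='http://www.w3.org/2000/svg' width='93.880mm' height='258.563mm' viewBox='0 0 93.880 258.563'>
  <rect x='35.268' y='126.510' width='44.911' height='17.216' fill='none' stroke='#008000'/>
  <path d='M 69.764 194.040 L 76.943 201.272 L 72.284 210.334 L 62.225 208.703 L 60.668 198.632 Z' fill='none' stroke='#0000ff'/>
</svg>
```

(bCNC post)
(Date: synthetic)
G21
G90
G0 X35.268 Y132.053
M3 S345
G1 X80.179 Y132.053 F3305
G1 X80.179 Y114.837
G1 X35.268 Y114.837
G1 X35.268 Y132.053
M5
G0 X69.764 Y64.523
M3 S867
G1 X76.943 Y57.291 F1587
G1 X72.284 Y48.229
G1 X62.225 Y49.860
G1 X60.668 Y59.931
G1 X69.764 Y64.523
M5
G0 X0.000 Y0.000

1 u = 1 mm; y_m = 258.563 − y.

[1] `<rect>` rectangle, #008000→engrave S345 F3305: (35.268,132.053) → (80.179,132.053) → (80.179,114.837) → (35.268,114.837) → (35.268,132.053) (closed)

[2] `<path>` regular polygon, #0000ff→cut S867 F1587: (69.764,64.523) → (76.943,57.291) → (72.284,48.229) → (62.225,49.860) → (60.668,59.931) → (69.764,64.523) (closed)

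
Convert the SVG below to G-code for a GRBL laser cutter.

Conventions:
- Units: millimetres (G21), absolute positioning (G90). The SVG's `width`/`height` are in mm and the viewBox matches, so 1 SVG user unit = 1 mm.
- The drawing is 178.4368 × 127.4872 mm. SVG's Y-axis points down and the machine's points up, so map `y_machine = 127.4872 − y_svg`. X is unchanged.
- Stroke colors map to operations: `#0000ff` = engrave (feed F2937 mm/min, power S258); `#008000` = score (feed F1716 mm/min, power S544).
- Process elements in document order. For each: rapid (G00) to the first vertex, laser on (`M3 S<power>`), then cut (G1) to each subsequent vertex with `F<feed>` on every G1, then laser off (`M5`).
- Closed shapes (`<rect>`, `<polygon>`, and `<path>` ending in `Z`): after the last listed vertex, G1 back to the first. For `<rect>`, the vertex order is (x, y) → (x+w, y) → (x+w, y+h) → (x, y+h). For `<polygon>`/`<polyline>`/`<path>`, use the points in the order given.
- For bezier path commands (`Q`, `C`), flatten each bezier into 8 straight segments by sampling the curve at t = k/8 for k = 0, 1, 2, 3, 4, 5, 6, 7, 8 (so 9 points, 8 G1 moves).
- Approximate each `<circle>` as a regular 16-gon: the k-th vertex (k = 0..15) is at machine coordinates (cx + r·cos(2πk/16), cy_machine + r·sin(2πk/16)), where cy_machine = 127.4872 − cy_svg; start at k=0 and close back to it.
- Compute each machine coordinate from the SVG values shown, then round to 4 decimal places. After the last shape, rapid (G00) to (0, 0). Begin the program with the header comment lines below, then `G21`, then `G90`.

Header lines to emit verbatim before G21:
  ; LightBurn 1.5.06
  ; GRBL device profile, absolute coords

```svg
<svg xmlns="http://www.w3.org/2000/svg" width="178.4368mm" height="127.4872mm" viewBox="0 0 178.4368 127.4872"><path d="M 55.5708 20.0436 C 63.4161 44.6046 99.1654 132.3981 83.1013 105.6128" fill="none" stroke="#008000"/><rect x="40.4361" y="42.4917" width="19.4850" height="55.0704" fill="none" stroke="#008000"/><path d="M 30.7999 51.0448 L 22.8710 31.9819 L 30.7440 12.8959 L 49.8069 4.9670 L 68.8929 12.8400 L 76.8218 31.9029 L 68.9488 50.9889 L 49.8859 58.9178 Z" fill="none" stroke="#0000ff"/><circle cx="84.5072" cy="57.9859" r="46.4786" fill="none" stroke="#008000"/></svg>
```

Since the viewBox matches the mm dimensions, user units are millimetres directly. The only transform is the Y-flip y_m = 127.4872 − y_svg.

Shape 1 is a cubic bezier drawn with `<path>`. Its stroke #008000 means score at S544, F1716. After flipping Y the toolpath is (55.5708,107.4436) → (59.6651,95.6165) → (65.4412,79.9451) → (71.9649,62.5130) → (78.3021,45.4041) → (83.5185,30.7021) → (86.6799,20.4906) → (86.8523,16.8535) → (83.1013,21.8744).

Shape 2 is a rectangle drawn with `<rect>`. Its stroke #008000 means score at S544, F1716. After flipping Y the toolpath is (40.4361,84.9955) → (59.9211,84.9955) → (59.9211,29.9251) → (40.4361,29.9251) → (40.4361,84.9955), returning to the start.

Shape 3 is a regular polygon drawn with `<path>`. Its stroke #0000ff means engrave at S258, F2937. After flipping Y the toolpath is (30.7999,76.4424) → (22.8710,95.5053) → (30.7440,114.5913) → (49.8069,122.5202) → (68.8929,114.6472) → (76.8218,95.5843) → (68.9488,76.4983) → (49.8859,68.5694) → (30.7999,76.4424), returning to the start.

Shape 4 is a circle drawn with `<circle>`. Its stroke #008000 means score at S544, F1716. After flipping Y the toolpath is (130.9858,69.5013) → (127.4478,87.2879) → (117.3725,102.3666) → (102.2938,112.4419) → (84.5072,115.9799) → (66.7206,112.4419) → (51.6419,102.3666) → (41.5666,87.2879) → (38.0286,69.5013) → (41.5666,51.7147) → (51.6419,36.6360) → (66.7206,26.5607) → (84.5072,23.0227) → (102.2938,26.5607) → (117.3725,36.6360) → (127.4478,51.7147) → (130.9858,69.5013), returning to the start.

; LightBurn 1.5.06
; GRBL device profile, absolute coords
G21
G90
G00 X55.5708 Y107.4436
M3 S544
G1 X59.6651 Y95.6165 F1716
G1 X65.4412 Y79.9451 F1716
G1 X71.9649 Y62.5130 F1716
G1 X78.3021 Y45.4041 F1716
G1 X83.5185 Y30.7021 F1716
G1 X86.6799 Y20.4906 F1716
G1 X86.8523 Y16.8535 F1716
G1 X83.1013 Y21.8744 F1716
M5
G00 X40.4361 Y84.9955
M3 S544
G1 X59.9211 Y84.9955 F1716
G1 X59.9211 Y29.9251 F1716
G1 X40.4361 Y29.9251 F1716
G1 X40.4361 Y84.9955 F1716
M5
G00 X30.7999 Y76.4424
M3 S258
G1 X22.8710 Y95.5053 F2937
G1 X30.7440 Y114.5913 F2937
G1 X49.8069 Y122.5202 F2937
G1 X68.8929 Y114.6472 F2937
G1 X76.8218 Y95.5843 F2937
G1 X68.9488 Y76.4983 F2937
G1 X49.8859 Y68.5694 F2937
G1 X30.7999 Y76.4424 F2937
M5
G00 X130.9858 Y69.5013
M3 S544
G1 X127.4478 Y87.2879 F1716
G1 X117.3725 Y102.3666 F1716
G1 X102.2938 Y112.4419 F1716
G1 X84.5072 Y115.9799 F1716
G1 X66.7206 Y112.4419 F1716
G1 X51.6419 Y102.3666 F1716
G1 X41.5666 Y87.2879 F1716
G1 X38.0286 Y69.5013 F1716
G1 X41.5666 Y51.7147 F1716
G1 X51.6419 Y36.6360 F1716
G1 X66.7206 Y26.5607 F1716
G1 X84.5072 Y23.0227 F1716
G1 X102.2938 Y26.5607 F1716
G1 X117.3725 Y36.6360 F1716
G1 X127.4478 Y51.7147 F1716
G1 X130.9858 Y69.5013 F1716
M5
G00 X0.0000 Y0.0000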